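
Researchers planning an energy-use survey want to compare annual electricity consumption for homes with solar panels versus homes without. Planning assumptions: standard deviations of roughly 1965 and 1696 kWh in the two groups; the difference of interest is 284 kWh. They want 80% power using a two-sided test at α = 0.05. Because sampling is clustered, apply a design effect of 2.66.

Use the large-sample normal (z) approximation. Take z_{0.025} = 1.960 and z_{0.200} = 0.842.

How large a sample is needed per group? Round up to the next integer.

n = 1745 per group

n = (z_{α/2} + z_β)² · (σ₁² + σ₂²) / δ²
  = (1.960 + 0.842)² · (1965² + 1696² = 6737641) / 284²
  = 7.8512 · 6737641 / 80656
  = 655.85
Design effect: 2.66 × 655.85 = 1744.57.
Round up → n = 1745 per group.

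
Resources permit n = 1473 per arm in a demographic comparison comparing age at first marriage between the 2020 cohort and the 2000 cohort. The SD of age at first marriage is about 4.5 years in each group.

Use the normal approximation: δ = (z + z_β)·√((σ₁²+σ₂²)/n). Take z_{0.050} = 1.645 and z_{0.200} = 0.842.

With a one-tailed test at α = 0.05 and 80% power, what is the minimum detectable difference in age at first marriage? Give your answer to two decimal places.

δ = (z_α + z_β) · √((σ₁²+σ₂²)/n)
  = (1.645 + 0.842) · √(40.5/1473)
  = 2.487 · √0.02749
  = 2.487 · 0.1658
  = 0.4124

Minimum detectable difference ≈ 0.41 years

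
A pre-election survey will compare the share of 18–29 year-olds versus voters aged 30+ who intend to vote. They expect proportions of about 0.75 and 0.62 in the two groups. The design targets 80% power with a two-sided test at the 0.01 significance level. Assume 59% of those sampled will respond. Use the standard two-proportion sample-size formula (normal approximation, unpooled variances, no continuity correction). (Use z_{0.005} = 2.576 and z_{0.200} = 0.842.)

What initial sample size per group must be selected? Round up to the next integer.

n = 496 per group

n = (z_{α/2} + z_β)² · [p₁(1−p₁) + p₂(1−p₂)] / (p₁ − p₂)²
  = (2.576 + 0.842)² · (0.75·0.25 + 0.62·0.38) / (0.13)²
  = (3.418)² · (0.1875 + 0.2356) / 0.0169
  = 11.6827 · 0.4231 / 0.0169
  = 292.48
Adjust for 59% response: 292.48 / 0.59 = 495.73.
Round up → n = 496 per group.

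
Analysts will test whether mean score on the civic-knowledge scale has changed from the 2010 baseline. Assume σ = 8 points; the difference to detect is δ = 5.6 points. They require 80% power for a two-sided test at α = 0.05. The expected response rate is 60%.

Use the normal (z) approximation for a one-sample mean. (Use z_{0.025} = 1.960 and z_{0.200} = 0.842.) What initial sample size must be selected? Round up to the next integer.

n = (z_{α/2} + z_β)² · σ² / δ²
  = (1.960 + 0.842)² · 8² / 5.6²
  = 7.8512 · 64 / 31.36
  = 16.02
Adjust for 60% response: 16.02 / 0.60 = 26.70.
Round up → n = 27.

n = 27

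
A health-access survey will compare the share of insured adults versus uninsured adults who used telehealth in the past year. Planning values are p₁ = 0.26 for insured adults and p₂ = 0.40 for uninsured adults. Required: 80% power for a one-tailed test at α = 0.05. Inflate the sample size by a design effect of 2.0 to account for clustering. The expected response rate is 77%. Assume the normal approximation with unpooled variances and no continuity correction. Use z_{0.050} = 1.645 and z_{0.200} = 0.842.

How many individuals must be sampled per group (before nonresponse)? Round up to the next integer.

n = 355 per group

n = (z_α + z_β)² · [p₁(1−p₁) + p₂(1−p₂)] / (p₁ − p₂)²
  = (1.645 + 0.842)² · (0.26·0.74 + 0.40·0.60) / (-0.14)²
  = (2.487)² · (0.1924 + 0.2400) / 0.0196
  = 6.1852 · 0.4324 / 0.0196
  = 136.45
Design effect: 2.0 × 136.45 = 272.90.
Adjust for 77% response: 272.90 / 0.77 = 354.42.
Round up → n = 355 per group.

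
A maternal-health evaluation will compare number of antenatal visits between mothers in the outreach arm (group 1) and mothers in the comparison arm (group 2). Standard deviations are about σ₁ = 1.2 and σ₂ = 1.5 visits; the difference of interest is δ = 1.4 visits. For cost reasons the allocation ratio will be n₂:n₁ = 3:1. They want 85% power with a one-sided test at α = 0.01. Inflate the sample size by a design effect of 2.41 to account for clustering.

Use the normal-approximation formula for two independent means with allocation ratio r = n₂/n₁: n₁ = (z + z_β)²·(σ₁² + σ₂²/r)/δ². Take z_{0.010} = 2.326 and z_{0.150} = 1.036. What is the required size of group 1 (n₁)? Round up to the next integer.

n₁ = 31

n₁ = (z_α + z_β)² · (σ₁² + σ₂²/r) / δ²
   = (2.326 + 1.036)² · (1.2² + 1.5²/3) / 1.4²
   = 11.3030 · (1.44 + 0.75) / 1.96
   = 11.3030 · 2.19 / 1.96
   = 12.63
Design effect: 2.41 × 12.63 = 30.44.
Round up → n₁ = 31; n₂ = r·n₁ = 3 × 31 = 93.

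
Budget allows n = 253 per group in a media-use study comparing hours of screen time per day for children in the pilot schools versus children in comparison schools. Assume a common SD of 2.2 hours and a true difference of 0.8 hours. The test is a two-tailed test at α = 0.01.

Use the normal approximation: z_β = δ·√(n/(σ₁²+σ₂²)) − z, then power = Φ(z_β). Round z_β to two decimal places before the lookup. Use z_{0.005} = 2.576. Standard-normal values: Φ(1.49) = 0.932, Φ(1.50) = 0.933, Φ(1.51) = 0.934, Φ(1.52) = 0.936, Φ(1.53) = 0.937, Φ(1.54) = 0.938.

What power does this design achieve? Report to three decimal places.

z_β = δ·√(n/(σ₁²+σ₂²)) − z_{α/2}
    = 0.8 · √(253/9.68) − 2.576
    = 0.8 · 5.11237 − 2.576
    = 4.0899 − 2.576 = 1.5139 → 1.51
Power = Φ(1.51) = 0.934.

Power ≈ 0.934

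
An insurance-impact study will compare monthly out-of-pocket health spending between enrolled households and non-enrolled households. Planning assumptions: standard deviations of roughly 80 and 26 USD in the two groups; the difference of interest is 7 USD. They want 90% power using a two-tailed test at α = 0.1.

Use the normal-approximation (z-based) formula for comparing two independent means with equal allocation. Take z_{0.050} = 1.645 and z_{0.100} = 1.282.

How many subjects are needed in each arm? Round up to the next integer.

n = (z_{α/2} + z_β)² · (σ₁² + σ₂²) / δ²
  = (1.645 + 1.282)² · (80² + 26² = 7076) / 7²
  = 8.5673 · 7076 / 49
  = 1237.19
Round up → n = 1238 per group.

n = 1238 per group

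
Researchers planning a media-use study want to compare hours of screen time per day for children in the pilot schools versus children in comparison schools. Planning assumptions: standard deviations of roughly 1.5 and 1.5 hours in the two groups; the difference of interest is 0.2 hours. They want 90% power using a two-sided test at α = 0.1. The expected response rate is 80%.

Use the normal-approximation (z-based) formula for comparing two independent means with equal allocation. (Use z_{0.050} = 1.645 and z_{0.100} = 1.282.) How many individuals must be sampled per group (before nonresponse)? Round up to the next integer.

n = (z_{α/2} + z_β)² · (σ₁² + σ₂²) / δ²
  = (1.645 + 1.282)² · (1.5² + 1.5² = 4.5) / 0.2²
  = 8.5673 · 4.5 / 0.04
  = 963.82
Adjust for 80% response: 963.82 / 0.80 = 1204.78.
Round up → n = 1205 per group.

n = 1205 per group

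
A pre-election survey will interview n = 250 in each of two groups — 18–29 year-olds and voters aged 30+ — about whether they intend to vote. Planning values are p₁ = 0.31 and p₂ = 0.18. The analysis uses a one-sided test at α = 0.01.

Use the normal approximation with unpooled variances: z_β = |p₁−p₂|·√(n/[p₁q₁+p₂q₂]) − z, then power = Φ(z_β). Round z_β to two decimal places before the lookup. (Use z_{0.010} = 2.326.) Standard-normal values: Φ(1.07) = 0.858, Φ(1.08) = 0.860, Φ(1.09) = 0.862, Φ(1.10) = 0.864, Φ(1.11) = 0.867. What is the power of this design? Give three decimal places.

Power ≈ 0.862

z_β = |p₁−p₂|·√(n/[p₁q₁+p₂q₂]) − z_α
    = 0.13 · √(250/0.3615) − 2.326
    = 0.13 · 26.2976 − 2.326
    = 3.4187 − 2.326 = 1.0927 → 1.09
Power = Φ(1.09) = 0.862.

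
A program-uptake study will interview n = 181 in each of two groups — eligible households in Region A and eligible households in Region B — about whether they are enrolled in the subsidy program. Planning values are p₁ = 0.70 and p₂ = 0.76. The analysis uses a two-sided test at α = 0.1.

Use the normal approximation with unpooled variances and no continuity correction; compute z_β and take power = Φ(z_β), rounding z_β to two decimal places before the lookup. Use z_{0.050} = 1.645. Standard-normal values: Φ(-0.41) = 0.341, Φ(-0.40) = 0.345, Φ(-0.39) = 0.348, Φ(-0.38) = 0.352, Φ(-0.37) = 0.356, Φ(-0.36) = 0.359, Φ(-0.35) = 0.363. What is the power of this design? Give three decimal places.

Power ≈ 0.359

z_β = |p₁−p₂|·√(n/[p₁q₁+p₂q₂]) − z_{α/2}
    = 0.06 · √(181/0.3924) − 1.645
    = 0.06 · 21.4771 − 1.645
    = 1.2886 − 1.645 = -0.3564 → -0.36
Power = Φ(-0.36) = 0.359.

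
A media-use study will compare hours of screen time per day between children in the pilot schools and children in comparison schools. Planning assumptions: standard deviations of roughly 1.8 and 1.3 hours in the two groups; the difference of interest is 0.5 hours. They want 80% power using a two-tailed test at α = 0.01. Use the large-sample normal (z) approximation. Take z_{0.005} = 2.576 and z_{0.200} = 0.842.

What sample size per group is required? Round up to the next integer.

n = 231 per group

n = (z_{α/2} + z_β)² · (σ₁² + σ₂²) / δ²
  = (2.576 + 0.842)² · (1.8² + 1.3² = 4.93) / 0.5²
  = 11.6827 · 4.93 / 0.25
  = 230.38
Round up → n = 231 per group.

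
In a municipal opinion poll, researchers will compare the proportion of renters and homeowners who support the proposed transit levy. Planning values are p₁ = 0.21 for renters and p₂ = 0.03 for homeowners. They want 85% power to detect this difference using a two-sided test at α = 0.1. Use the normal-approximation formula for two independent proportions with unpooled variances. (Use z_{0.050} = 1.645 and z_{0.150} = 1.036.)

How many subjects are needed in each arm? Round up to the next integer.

n = 44 per group

n = (z_{α/2} + z_β)² · [p₁(1−p₁) + p₂(1−p₂)] / (p₁ − p₂)²
  = (1.645 + 1.036)² · (0.21·0.79 + 0.03·0.97) / (0.18)²
  = (2.681)² · (0.1659 + 0.0291) / 0.0324
  = 7.1878 · 0.1950 / 0.0324
  = 43.26
Round up → n = 44 per group.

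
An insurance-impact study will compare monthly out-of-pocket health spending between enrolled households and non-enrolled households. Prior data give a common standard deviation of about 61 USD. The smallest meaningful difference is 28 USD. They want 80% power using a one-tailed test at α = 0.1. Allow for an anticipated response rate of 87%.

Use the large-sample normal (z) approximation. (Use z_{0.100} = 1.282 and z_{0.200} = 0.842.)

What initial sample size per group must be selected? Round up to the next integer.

n = 50 per group

n = (z_α + z_β)² · (σ₁² + σ₂²) / δ²
  = (1.282 + 0.842)² · (2·61² = 7442) / 28²
  = 4.5114 · 7442 / 784
  = 42.82
Adjust for 87% response: 42.82 / 0.87 = 49.22.
Round up → n = 50 per group.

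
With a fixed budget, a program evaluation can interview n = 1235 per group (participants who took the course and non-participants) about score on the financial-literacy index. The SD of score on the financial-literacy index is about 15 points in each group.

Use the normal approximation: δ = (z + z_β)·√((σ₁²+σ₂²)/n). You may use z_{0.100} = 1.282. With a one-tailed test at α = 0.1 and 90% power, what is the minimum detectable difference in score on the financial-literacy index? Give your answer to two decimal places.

δ = (z_α + z_β) · √((σ₁²+σ₂²)/n)
  = (1.282 + 1.282) · √(450/1235)
  = 2.564 · √0.36437
  = 2.564 · 0.6036
  = 1.5477

Minimum detectable difference ≈ 1.55 points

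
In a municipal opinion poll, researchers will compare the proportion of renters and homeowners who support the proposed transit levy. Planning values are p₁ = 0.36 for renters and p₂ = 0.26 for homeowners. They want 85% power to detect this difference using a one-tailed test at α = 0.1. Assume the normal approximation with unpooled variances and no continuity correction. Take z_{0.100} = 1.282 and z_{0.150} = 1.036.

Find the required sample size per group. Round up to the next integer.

n = (z_α + z_β)² · [p₁(1−p₁) + p₂(1−p₂)] / (p₁ − p₂)²
  = (1.282 + 1.036)² · (0.36·0.64 + 0.26·0.74) / (0.10)²
  = (2.318)² · (0.2304 + 0.1924) / 0.0100
  = 5.3731 · 0.4228 / 0.0100
  = 227.18
Round up → n = 228 per group.

n = 228 per group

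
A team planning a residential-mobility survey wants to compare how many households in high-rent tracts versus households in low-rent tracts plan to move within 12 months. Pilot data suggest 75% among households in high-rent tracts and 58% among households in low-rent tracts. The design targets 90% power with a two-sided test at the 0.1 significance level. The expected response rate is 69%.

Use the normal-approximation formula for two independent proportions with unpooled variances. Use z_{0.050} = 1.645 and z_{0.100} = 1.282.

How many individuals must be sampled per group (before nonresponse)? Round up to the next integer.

n = 186 per group

n = (z_{α/2} + z_β)² · [p₁(1−p₁) + p₂(1−p₂)] / (p₁ − p₂)²
  = (1.645 + 1.282)² · (0.75·0.25 + 0.58·0.42) / (0.17)²
  = (2.927)² · (0.1875 + 0.2436) / 0.0289
  = 8.5673 · 0.4311 / 0.0289
  = 127.80
Adjust for 69% response: 127.80 / 0.69 = 185.22.
Round up → n = 186 per group.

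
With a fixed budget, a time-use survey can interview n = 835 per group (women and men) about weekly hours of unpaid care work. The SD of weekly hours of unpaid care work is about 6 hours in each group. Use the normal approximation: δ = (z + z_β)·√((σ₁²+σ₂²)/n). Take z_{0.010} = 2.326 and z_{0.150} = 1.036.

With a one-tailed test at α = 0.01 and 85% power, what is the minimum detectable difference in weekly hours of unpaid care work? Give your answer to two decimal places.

δ = (z_α + z_β) · √((σ₁²+σ₂²)/n)
  = (2.326 + 1.036) · √(72/835)
  = 3.362 · √0.08623
  = 3.362 · 0.2936
  = 0.9872

Minimum detectable difference ≈ 0.99 hours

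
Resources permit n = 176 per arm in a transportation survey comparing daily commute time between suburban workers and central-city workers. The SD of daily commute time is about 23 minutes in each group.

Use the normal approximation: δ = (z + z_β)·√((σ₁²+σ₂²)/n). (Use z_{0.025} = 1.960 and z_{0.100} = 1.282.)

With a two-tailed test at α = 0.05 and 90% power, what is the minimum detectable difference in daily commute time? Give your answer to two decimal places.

δ = (z_{α/2} + z_β) · √((σ₁²+σ₂²)/n)
  = (1.960 + 1.282) · √(1058/176)
  = 3.242 · √6.0114
  = 3.242 · 2.4518
  = 7.9488

Minimum detectable difference ≈ 7.95 minutes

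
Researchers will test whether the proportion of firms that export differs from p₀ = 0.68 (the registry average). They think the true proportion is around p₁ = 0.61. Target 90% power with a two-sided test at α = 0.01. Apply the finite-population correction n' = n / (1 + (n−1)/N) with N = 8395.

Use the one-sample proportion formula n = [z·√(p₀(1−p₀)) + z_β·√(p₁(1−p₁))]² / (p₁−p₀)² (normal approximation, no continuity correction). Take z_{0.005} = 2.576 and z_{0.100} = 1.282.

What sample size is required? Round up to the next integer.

n = [z_{α/2}·√(p₀q₀) + z_β·√(p₁q₁)]² / (p₁ − p₀)²
  = [2.576·√(0.68·0.32) + 1.282·√(0.61·0.39)]² / (-0.07)²
  = [2.576·0.4665 + 1.282·0.4877]² / 0.0049
  = [1.8269]² / 0.0049
  = 681.16
Finite-population correction (N = 8395): 681.16 / (1 + (681.16 − 1)/8395) = 630.11.
Round up → n = 631.

n = 631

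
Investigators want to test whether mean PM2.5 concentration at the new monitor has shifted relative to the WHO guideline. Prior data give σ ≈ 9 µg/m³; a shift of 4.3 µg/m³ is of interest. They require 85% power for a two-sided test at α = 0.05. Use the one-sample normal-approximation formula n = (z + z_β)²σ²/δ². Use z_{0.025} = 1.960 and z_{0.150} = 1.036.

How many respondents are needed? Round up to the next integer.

n = (z_{α/2} + z_β)² · σ² / δ²
  = (1.960 + 1.036)² · 9² / 4.3²
  = 8.9760 · 81 / 18.49
  = 39.32
Round up → n = 40.

n = 40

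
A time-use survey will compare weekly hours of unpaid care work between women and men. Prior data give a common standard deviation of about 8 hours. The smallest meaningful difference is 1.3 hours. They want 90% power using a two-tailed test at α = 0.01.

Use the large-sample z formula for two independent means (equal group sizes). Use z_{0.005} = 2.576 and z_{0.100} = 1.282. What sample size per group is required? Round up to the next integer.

n = (z_{α/2} + z_β)² · (σ₁² + σ₂²) / δ²
  = (2.576 + 1.282)² · (2·8² = 128) / 1.3²
  = 14.8842 · 128 / 1.69
  = 1127.32
Round up → n = 1128 per group.

n = 1128 per group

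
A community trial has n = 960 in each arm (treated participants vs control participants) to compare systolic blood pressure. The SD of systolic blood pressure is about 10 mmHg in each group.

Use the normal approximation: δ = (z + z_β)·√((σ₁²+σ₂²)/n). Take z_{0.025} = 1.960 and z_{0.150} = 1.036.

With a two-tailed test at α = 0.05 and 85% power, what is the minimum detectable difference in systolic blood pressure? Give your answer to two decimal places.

δ = (z_{α/2} + z_β) · √((σ₁²+σ₂²)/n)
  = (1.960 + 1.036) · √(200/960)
  = 2.996 · √0.20833
  = 2.996 · 0.4564
  = 1.3675

Minimum detectable difference ≈ 1.37 mmHg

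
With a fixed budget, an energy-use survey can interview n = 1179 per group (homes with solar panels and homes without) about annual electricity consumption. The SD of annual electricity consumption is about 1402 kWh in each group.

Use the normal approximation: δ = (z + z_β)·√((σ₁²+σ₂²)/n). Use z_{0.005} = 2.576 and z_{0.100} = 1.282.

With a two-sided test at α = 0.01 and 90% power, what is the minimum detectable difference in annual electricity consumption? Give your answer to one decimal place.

δ = (z_{α/2} + z_β) · √((σ₁²+σ₂²)/n)
  = (2.576 + 1.282) · √(3931208/1179)
  = 3.858 · √3334.4
  = 3.858 · 57.7439
  = 222.7760

Minimum detectable difference ≈ 222.8 kWh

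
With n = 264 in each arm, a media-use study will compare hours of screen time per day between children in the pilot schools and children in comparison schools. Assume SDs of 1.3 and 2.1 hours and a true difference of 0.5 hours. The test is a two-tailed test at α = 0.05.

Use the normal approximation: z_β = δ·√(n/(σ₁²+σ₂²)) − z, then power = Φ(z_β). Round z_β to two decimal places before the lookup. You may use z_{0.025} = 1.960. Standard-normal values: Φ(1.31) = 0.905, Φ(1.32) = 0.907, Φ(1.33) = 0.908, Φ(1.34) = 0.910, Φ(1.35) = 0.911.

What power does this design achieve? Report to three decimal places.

Power ≈ 0.908

z_β = δ·√(n/(σ₁²+σ₂²)) − z_{α/2}
    = 0.5 · √(264/6.1) − 1.960
    = 0.5 · 6.57865 − 1.960
    = 3.2893 − 1.960 = 1.3293 → 1.33
Power = Φ(1.33) = 0.908.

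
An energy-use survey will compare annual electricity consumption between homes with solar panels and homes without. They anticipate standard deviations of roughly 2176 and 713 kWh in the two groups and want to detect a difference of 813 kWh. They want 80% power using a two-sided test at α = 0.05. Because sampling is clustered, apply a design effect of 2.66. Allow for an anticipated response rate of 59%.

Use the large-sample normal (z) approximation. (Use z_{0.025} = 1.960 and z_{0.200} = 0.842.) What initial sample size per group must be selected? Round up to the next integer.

n = (z_{α/2} + z_β)² · (σ₁² + σ₂²) / δ²
  = (1.960 + 0.842)² · (2176² + 713² = 5243345) / 813²
  = 7.8512 · 5243345 / 660969
  = 62.28
Design effect: 2.66 × 62.28 = 165.67.
Adjust for 59% response: 165.67 / 0.59 = 280.80.
Round up → n = 281 per group.

n = 281 per group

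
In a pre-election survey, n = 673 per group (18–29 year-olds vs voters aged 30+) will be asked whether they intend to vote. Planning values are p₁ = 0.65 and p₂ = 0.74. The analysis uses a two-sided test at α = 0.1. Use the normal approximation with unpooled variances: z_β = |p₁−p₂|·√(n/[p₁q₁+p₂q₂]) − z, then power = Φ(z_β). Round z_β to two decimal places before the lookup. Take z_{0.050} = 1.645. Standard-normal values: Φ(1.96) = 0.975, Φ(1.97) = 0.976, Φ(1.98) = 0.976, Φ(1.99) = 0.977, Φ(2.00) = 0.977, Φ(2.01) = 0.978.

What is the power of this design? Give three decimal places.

z_β = |p₁−p₂|·√(n/[p₁q₁+p₂q₂]) − z_{α/2}
    = 0.09 · √(673/0.4199) − 1.645
    = 0.09 · 40.0345 − 1.645
    = 3.6031 − 1.645 = 1.9581 → 1.96
Power = Φ(1.96) = 0.975.

Power ≈ 0.975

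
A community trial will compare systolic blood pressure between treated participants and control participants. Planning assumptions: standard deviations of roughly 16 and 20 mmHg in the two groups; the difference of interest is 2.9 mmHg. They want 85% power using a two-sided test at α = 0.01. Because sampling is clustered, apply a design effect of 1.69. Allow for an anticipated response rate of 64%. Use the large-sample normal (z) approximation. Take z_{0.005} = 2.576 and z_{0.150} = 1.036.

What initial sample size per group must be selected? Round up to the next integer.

n = (z_{α/2} + z_β)² · (σ₁² + σ₂²) / δ²
  = (2.576 + 1.036)² · (16² + 20² = 656) / 2.9²
  = 13.0465 · 656 / 8.41
  = 1017.66
Design effect: 1.69 × 1017.66 = 1719.85.
Adjust for 64% response: 1719.85 / 0.64 = 2687.26.
Round up → n = 2688 per group.

n = 2688 per group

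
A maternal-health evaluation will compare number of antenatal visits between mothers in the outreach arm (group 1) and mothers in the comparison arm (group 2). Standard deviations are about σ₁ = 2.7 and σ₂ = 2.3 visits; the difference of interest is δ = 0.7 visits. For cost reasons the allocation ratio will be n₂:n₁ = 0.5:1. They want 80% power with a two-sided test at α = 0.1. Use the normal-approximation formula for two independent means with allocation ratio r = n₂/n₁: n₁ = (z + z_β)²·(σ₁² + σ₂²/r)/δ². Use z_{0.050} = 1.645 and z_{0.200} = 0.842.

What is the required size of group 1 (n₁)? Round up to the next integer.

n₁ = 226

n₁ = (z_{α/2} + z_β)² · (σ₁² + σ₂²/r) / δ²
   = (1.645 + 0.842)² · (2.7² + 2.3²/0.5) / 0.7²
   = 6.1852 · (7.29 + 10.58) / 0.49
   = 6.1852 · 17.87 / 0.49
   = 225.57
Round up → n₁ = 226; n₂ = r·n₁ = 0.5 × 226 = 113.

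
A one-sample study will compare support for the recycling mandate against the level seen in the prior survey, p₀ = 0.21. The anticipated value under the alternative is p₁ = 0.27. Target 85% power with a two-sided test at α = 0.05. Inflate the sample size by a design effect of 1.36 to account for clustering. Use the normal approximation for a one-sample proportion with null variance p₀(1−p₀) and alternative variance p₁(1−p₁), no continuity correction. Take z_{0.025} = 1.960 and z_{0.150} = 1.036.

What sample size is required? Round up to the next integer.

n = 599

n = [z_{α/2}·√(p₀q₀) + z_β·√(p₁q₁)]² / (p₁ − p₀)²
  = [1.960·√(0.21·0.79) + 1.036·√(0.27·0.73)]² / (0.06)²
  = [1.960·0.4073 + 1.036·0.4440]² / 0.0036
  = [1.2583]² / 0.0036
  = 439.79
Design effect: 1.36 × 439.79 = 598.11.
Round up → n = 599.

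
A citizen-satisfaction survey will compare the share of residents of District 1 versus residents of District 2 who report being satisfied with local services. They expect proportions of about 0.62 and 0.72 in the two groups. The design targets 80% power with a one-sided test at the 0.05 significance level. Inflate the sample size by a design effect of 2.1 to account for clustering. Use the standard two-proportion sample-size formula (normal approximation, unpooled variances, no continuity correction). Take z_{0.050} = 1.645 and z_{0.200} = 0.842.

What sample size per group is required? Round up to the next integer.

n = (z_α + z_β)² · [p₁(1−p₁) + p₂(1−p₂)] / (p₁ − p₂)²
  = (1.645 + 0.842)² · (0.62·0.38 + 0.72·0.28) / (-0.10)²
  = (2.487)² · (0.2356 + 0.2016) / 0.0100
  = 6.1852 · 0.4372 / 0.0100
  = 270.42
Design effect: 2.1 × 270.42 = 567.87.
Round up → n = 568 per group.

n = 568 per group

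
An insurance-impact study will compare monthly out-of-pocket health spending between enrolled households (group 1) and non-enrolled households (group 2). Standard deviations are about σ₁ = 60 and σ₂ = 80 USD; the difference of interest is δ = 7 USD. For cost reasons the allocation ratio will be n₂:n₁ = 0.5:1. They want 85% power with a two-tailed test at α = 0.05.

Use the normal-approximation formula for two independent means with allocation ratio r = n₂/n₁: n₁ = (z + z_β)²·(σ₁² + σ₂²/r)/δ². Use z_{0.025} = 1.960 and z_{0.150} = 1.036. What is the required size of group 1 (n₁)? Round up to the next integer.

n₁ = (z_{α/2} + z_β)² · (σ₁² + σ₂²/r) / δ²
   = (1.960 + 1.036)² · (60² + 80²/0.5) / 7²
   = 8.9760 · (3600 + 12800) / 49
   = 8.9760 · 16400 / 49
   = 3004.22
Round up → n₁ = 3005; n₂ = r·n₁ = 0.5 × 3005 = 1503.

n₁ = 3005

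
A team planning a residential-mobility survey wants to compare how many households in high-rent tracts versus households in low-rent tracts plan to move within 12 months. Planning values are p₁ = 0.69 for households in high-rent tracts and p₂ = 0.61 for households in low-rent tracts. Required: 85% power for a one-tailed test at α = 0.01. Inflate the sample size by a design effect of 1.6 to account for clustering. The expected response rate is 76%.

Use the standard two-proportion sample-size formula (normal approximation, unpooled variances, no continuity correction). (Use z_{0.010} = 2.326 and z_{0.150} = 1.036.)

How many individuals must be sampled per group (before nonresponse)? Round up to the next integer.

n = (z_α + z_β)² · [p₁(1−p₁) + p₂(1−p₂)] / (p₁ − p₂)²
  = (2.326 + 1.036)² · (0.69·0.31 + 0.61·0.39) / (0.08)²
  = (3.362)² · (0.2139 + 0.2379) / 0.0064
  = 11.3030 · 0.4518 / 0.0064
  = 797.92
Design effect: 1.6 × 797.92 = 1276.68.
Adjust for 76% response: 1276.68 / 0.76 = 1679.84.
Round up → n = 1680 per group.

n = 1680 per group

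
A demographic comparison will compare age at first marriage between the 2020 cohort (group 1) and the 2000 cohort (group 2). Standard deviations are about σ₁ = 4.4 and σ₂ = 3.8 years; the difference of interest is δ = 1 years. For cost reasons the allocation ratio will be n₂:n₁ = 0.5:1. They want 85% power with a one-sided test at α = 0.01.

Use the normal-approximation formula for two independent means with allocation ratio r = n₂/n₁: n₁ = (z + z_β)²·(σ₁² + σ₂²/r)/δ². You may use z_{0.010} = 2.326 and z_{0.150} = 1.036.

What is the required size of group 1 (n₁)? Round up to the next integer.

n₁ = (z_α + z_β)² · (σ₁² + σ₂²/r) / δ²
   = (2.326 + 1.036)² · (4.4² + 3.8²/0.5) / 1²
   = 11.3030 · (19.36 + 28.88) / 1
   = 11.3030 · 48.24 / 1
   = 545.26
Round up → n₁ = 546; n₂ = r·n₁ = 0.5 × 546 = 273.

n₁ = 546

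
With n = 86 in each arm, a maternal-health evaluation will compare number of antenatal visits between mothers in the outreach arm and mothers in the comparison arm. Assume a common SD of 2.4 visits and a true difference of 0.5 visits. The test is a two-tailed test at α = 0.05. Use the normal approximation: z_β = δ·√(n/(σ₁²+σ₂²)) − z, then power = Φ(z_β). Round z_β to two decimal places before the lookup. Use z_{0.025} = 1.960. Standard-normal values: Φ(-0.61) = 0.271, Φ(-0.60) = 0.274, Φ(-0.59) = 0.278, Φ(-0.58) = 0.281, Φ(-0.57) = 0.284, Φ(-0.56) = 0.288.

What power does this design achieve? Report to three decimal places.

Power ≈ 0.278

z_β = δ·√(n/(σ₁²+σ₂²)) − z_{α/2}
    = 0.5 · √(86/11.52) − 1.960
    = 0.5 · 2.73227 − 1.960
    = 1.3661 − 1.960 = -0.5939 → -0.59
Power = Φ(-0.59) = 0.278.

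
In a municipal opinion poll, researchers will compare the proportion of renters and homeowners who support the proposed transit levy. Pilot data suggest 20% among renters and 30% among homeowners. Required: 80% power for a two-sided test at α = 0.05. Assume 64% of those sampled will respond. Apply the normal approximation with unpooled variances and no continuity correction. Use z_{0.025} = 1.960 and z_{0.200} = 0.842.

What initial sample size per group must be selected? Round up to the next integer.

n = 454 per group

n = (z_{α/2} + z_β)² · [p₁(1−p₁) + p₂(1−p₂)] / (p₁ − p₂)²
  = (1.960 + 0.842)² · (0.20·0.80 + 0.30·0.70) / (-0.10)²
  = (2.802)² · (0.1600 + 0.2100) / 0.0100
  = 7.8512 · 0.3700 / 0.0100
  = 290.49
Adjust for 64% response: 290.49 / 0.64 = 453.90.
Round up → n = 454 per group.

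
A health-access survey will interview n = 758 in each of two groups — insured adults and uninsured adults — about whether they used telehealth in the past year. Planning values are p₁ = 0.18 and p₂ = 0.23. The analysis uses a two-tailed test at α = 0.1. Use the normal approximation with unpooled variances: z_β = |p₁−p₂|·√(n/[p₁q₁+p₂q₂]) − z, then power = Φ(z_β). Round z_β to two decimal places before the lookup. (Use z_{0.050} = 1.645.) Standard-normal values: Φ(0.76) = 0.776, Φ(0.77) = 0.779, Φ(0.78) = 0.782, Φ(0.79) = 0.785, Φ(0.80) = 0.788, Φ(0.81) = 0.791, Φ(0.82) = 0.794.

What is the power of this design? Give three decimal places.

z_β = |p₁−p₂|·√(n/[p₁q₁+p₂q₂]) − z_{α/2}
    = 0.05 · √(758/0.3247) − 1.645
    = 0.05 · 48.3163 − 1.645
    = 2.4158 − 1.645 = 0.7708 → 0.77
Power = Φ(0.77) = 0.779.

Power ≈ 0.779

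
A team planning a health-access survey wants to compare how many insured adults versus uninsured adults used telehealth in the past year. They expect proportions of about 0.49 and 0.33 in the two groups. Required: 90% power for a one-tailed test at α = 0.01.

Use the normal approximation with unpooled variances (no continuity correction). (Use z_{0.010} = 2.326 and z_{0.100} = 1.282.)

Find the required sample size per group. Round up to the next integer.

n = (z_α + z_β)² · [p₁(1−p₁) + p₂(1−p₂)] / (p₁ − p₂)²
  = (2.326 + 1.282)² · (0.49·0.51 + 0.33·0.67) / (0.16)²
  = (3.608)² · (0.2499 + 0.2211) / 0.0256
  = 13.0177 · 0.4710 / 0.0256
  = 239.50
Round up → n = 240 per group.

n = 240 per group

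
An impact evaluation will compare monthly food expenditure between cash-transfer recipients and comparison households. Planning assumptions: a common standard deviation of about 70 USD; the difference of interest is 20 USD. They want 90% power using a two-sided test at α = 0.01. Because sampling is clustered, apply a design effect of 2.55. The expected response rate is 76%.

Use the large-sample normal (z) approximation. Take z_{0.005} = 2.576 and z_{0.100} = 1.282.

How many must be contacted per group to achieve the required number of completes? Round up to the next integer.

n = (z_{α/2} + z_β)² · (σ₁² + σ₂²) / δ²
  = (2.576 + 1.282)² · (2·70² = 9800) / 20²
  = 14.8842 · 9800 / 400
  = 364.66
Design effect: 2.55 × 364.66 = 929.89.
Adjust for 76% response: 929.89 / 0.76 = 1223.54.
Round up → n = 1224 per group.

n = 1224 per group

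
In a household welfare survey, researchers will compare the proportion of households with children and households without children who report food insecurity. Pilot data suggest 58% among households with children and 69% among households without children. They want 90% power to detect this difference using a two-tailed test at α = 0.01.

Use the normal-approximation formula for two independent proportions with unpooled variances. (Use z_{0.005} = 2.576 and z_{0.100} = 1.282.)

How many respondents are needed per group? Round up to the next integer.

n = (z_{α/2} + z_β)² · [p₁(1−p₁) + p₂(1−p₂)] / (p₁ − p₂)²
  = (2.576 + 1.282)² · (0.58·0.42 + 0.69·0.31) / (-0.11)²
  = (3.858)² · (0.2436 + 0.2139) / 0.0121
  = 14.8842 · 0.4575 / 0.0121
  = 562.77
Round up → n = 563 per group.

n = 563 per group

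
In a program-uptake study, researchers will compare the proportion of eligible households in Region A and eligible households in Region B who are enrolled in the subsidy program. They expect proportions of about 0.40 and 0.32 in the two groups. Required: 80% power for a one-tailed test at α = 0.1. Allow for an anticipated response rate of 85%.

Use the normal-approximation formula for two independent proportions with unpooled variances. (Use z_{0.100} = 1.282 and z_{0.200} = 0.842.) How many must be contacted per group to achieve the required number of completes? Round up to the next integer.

n = 380 per group

n = (z_α + z_β)² · [p₁(1−p₁) + p₂(1−p₂)] / (p₁ − p₂)²
  = (1.282 + 0.842)² · (0.40·0.60 + 0.32·0.68) / (0.08)²
  = (2.124)² · (0.2400 + 0.2176) / 0.0064
  = 4.5114 · 0.4576 / 0.0064
  = 322.56
Adjust for 85% response: 322.56 / 0.85 = 379.49.
Round up → n = 380 per group.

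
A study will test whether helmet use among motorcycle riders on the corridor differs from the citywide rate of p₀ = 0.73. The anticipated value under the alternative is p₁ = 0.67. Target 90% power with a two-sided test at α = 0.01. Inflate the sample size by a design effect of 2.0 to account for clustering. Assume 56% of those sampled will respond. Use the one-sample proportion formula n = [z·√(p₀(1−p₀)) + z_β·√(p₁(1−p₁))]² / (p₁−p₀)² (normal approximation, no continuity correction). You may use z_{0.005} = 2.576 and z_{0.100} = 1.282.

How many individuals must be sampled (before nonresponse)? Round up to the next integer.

n = 3026

n = [z_{α/2}·√(p₀q₀) + z_β·√(p₁q₁)]² / (p₁ − p₀)²
  = [2.576·√(0.73·0.27) + 1.282·√(0.67·0.33)]² / (-0.06)²
  = [2.576·0.4440 + 1.282·0.4702]² / 0.0036
  = [1.7465]² / 0.0036
  = 847.25
Design effect: 2.0 × 847.25 = 1694.50.
Adjust for 56% response: 1694.50 / 0.56 = 3025.89.
Round up → n = 3026.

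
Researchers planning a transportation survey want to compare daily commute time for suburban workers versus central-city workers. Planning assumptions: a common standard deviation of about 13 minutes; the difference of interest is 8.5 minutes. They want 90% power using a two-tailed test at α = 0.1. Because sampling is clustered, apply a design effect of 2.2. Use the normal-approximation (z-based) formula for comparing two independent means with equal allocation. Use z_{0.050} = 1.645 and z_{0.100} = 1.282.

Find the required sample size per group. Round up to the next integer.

n = (z_{α/2} + z_β)² · (σ₁² + σ₂²) / δ²
  = (1.645 + 1.282)² · (2·13² = 338) / 8.5²
  = 8.5673 · 338 / 72.25
  = 40.08
Design effect: 2.2 × 40.08 = 88.18.
Round up → n = 89 per group.

n = 89 per group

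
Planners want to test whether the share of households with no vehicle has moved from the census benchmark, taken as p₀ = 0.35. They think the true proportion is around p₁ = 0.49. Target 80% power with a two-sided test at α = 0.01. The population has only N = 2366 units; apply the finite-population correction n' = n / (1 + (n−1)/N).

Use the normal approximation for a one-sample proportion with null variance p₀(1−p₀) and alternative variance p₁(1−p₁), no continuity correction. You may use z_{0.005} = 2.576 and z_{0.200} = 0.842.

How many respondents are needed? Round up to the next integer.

n = 132

n = [z_{α/2}·√(p₀q₀) + z_β·√(p₁q₁)]² / (p₁ − p₀)²
  = [2.576·√(0.35·0.65) + 0.842·√(0.49·0.51)]² / (0.14)²
  = [2.576·0.4770 + 0.842·0.4999]² / 0.0196
  = [1.6496]² / 0.0196
  = 138.83
Finite-population correction (N = 2366): 138.83 / (1 + (138.83 − 1)/2366) = 131.19.
Round up → n = 132.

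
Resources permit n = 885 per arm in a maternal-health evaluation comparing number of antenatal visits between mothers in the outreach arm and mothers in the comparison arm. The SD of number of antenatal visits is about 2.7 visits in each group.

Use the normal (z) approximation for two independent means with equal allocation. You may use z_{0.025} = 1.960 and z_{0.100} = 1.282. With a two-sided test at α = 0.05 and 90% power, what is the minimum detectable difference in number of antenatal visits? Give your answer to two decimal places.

δ = (z_{α/2} + z_β) · √((σ₁²+σ₂²)/n)
  = (1.960 + 1.282) · √(14.58/885)
  = 3.242 · √0.01647
  = 3.242 · 0.1284
  = 0.4161

Minimum detectable difference ≈ 0.42 visits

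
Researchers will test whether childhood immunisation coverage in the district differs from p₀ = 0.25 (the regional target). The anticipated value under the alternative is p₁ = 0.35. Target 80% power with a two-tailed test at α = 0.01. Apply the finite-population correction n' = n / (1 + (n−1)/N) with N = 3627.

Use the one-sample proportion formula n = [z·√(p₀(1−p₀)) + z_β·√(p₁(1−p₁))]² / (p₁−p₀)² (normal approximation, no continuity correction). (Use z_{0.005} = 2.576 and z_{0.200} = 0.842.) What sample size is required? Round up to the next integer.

n = [z_{α/2}·√(p₀q₀) + z_β·√(p₁q₁)]² / (p₁ − p₀)²
  = [2.576·√(0.25·0.75) + 0.842·√(0.35·0.65)]² / (0.10)²
  = [2.576·0.4330 + 0.842·0.4770]² / 0.0100
  = [1.5170]² / 0.0100
  = 230.14
Finite-population correction (N = 3627): 230.14 / (1 + (230.14 − 1)/3627) = 216.47.
Round up → n = 217.

n = 217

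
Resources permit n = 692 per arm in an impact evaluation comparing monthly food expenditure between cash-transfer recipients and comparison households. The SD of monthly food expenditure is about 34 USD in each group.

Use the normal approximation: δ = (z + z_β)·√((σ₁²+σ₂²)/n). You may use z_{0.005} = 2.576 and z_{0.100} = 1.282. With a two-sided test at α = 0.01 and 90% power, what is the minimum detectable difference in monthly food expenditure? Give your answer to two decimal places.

Minimum detectable difference ≈ 7.05 USD

δ = (z_{α/2} + z_β) · √((σ₁²+σ₂²)/n)
  = (2.576 + 1.282) · √(2312/692)
  = 3.858 · √3.341
  = 3.858 · 1.8279
  = 7.0519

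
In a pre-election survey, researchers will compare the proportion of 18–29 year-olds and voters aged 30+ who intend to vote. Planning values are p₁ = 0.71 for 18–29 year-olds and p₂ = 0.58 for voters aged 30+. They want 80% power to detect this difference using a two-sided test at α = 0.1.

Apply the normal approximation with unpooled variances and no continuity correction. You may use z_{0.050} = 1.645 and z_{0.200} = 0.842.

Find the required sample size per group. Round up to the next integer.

n = (z_{α/2} + z_β)² · [p₁(1−p₁) + p₂(1−p₂)] / (p₁ − p₂)²
  = (1.645 + 0.842)² · (0.71·0.29 + 0.58·0.42) / (0.13)²
  = (2.487)² · (0.2059 + 0.2436) / 0.0169
  = 6.1852 · 0.4495 / 0.0169
  = 164.51
Round up → n = 165 per group.

n = 165 per group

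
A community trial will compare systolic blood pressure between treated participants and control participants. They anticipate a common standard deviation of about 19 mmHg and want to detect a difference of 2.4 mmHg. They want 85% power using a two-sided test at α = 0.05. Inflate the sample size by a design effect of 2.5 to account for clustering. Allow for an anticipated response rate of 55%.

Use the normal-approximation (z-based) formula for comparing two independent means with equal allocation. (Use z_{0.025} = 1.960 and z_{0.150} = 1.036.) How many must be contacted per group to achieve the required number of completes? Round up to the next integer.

n = 5115 per group

n = (z_{α/2} + z_β)² · (σ₁² + σ₂²) / δ²
  = (1.960 + 1.036)² · (2·19² = 722) / 2.4²
  = 8.9760 · 722 / 5.76
  = 1125.12
Design effect: 2.5 × 1125.12 = 2812.80.
Adjust for 55% response: 2812.80 / 0.55 = 5114.18.
Round up → n = 5115 per group.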